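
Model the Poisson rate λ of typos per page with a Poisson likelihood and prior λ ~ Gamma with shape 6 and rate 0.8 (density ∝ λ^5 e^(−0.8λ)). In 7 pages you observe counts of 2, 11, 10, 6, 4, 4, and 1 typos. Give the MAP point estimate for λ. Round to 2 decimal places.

λ̂_MAP = 5.51

Σxᵢ = 2+11+10+6+4+4+1 = 38, with n = 7.
Posterior ∝ λ^5e^(−0.8λ) · λ^38e^(−7λ) = λ^43e^(−7.8λ), i.e. Gamma(shape=44, rate=7.8).
The mode of a Gamma(a, b) with a ≥ 1 (shape–rate) is (a−1)/b = 43/7.8 ≈ 5.51.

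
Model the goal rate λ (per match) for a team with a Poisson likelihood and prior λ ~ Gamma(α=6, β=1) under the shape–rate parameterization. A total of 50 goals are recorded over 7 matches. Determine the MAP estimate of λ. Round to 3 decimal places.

Σxᵢ = 50, n = 7.
Posterior ∝ λ^5e^(−1λ) · λ^50e^(−7λ) = λ^55e^(−8λ), i.e. Gamma(shape=56, rate=8).
The mode of a Gamma(a, b) with a ≥ 1 (shape–rate) is (a−1)/b = 55/8 ≈ 6.875.

λ̂_MAP = 6.875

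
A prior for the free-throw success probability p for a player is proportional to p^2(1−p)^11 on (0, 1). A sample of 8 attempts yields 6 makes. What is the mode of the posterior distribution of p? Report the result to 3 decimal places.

The prior density ∝ p^2(1−p)^11 is the kernel of Beta(3, 12).
Data: 6 successes in 8 trials. The binomial likelihood contributes p^6(1−p)^2, so the posterior is Beta(3+6, 12+2) = Beta(9, 14).
For Beta(a, b) with a, b > 1 the mode is (a−1)/(a+b−2) = 8/21 ≈ 0.381.

p̂_MAP = 0.381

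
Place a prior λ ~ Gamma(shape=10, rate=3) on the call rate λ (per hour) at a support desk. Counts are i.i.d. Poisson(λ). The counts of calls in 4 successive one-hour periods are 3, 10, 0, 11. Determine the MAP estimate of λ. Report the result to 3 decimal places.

Σxᵢ = 3+10+0+11 = 24, with n = 4.
Posterior ∝ λ^9e^(−3λ) · λ^24e^(−4λ) = λ^33e^(−7λ), i.e. Gamma(shape=34, rate=7).
The mode of a Gamma(a, b) with a ≥ 1 (shape–rate) is (a−1)/b = 33/7 ≈ 4.714.

λ̂_MAP = 4.714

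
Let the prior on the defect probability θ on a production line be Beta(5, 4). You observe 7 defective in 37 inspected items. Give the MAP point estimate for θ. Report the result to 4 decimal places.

Prior: Beta(5, 4).
Data: 7 successes in 37 trials. The binomial likelihood contributes θ^7(1−θ)^30, so the posterior is Beta(5+7, 4+30) = Beta(12, 34).
For Beta(a, b) with a, b > 1 the mode is (a−1)/(a+b−2) = 11/44 ≈ 0.2500.

θ̂_MAP = 0.2500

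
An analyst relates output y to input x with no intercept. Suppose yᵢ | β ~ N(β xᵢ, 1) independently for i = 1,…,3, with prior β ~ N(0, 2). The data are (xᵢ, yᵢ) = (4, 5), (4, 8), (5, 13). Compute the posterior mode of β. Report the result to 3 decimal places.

log p(β | y) = −Σ(yᵢ − βxᵢ)²/(2·1) − β²/(2·2) + const.
Setting the derivative to zero: Σxᵢ(yᵢ − βxᵢ)/1 − β/2 = 0, so β = Σxᵢyᵢ / (Σxᵢ² + σ²/τ²).
Σxᵢyᵢ = 4·5 + 4·8 + 5·13 = 117; Σxᵢ² = 57; σ²/τ² = 0.5.
β̂_MAP = 117 / (57 + 0.5) = 117/57.5 ≈ 2.035.

β̂_MAP = 2.035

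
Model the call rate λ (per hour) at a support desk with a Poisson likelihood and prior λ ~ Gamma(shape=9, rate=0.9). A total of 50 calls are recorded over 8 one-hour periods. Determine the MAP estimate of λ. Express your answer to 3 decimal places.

Σxᵢ = 50, n = 8.
Posterior ∝ λ^8e^(−0.9λ) · λ^50e^(−8λ) = λ^58e^(−8.9λ), i.e. Gamma(shape=59, rate=8.9).
The mode of a Gamma(a, b) with a ≥ 1 (shape–rate) is (a−1)/b = 58/8.9 ≈ 6.517.

λ̂_MAP = 6.517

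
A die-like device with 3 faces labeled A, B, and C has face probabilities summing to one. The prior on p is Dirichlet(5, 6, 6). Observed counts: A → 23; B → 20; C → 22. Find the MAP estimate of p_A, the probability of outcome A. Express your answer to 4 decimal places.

MAP estimate of p_A = 0.3418

The posterior is Dirichlet(αᵢ + nᵢ) = Dirichlet(28, 26, 28).
For a Dirichlet(a₁,…,a_K) with all aᵢ > 1, the mode has j-th component (aⱼ − 1)/(Σaᵢ − K).
Here Σaᵢ = 82 and K = 3, so p_A = (28 − 1)/(82 − 3) = 27/79 ≈ 0.3418.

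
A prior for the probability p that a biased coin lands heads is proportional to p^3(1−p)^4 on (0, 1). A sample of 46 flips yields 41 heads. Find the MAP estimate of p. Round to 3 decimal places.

The prior density ∝ p^3(1−p)^4 is the kernel of Beta(4, 5).
Data: 41 successes in 46 trials. The binomial likelihood contributes p^41(1−p)^5, so the posterior is Beta(4+41, 5+5) = Beta(45, 10).
For Beta(a, b) with a, b > 1 the mode is (a−1)/(a+b−2) = 44/53 ≈ 0.830.

p̂_MAP = 0.830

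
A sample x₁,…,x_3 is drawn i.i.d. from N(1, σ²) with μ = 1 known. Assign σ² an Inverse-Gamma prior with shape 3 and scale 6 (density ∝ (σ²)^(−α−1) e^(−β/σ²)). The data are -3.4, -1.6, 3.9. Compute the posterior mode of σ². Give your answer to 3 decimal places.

σ̂²_MAP = 4.230

Sum of squared deviations about the known mean: SS = (-3.4−1)² + (-1.6−1)² + (3.9−1)² = 34.53.
The Normal likelihood contributes (σ²)^(−n/2) exp(−SS/(2σ²)), so the posterior is Inverse-Gamma(α + n/2, β + SS/2) = Inverse-Gamma(4.5, 23.265).
The mode of Inverse-Gamma(a, b) is b/(a+1) = 23.265/5.5 ≈ 4.230.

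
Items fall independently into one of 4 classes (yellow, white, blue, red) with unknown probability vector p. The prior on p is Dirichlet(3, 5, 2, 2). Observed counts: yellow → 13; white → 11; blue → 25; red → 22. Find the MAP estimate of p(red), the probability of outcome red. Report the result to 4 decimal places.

The posterior is Dirichlet(αᵢ + nᵢ) = Dirichlet(16, 16, 27, 24).
For a Dirichlet(a₁,…,a_K) with all aᵢ > 1, the mode has j-th component (aⱼ − 1)/(Σaᵢ − K).
Here Σaᵢ = 83 and K = 4, so p(red) = (24 − 1)/(83 − 4) = 23/79 ≈ 0.2911.

MAP estimate of p(red) = 0.2911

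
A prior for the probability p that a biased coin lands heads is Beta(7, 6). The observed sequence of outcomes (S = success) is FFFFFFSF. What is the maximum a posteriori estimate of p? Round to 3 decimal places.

p̂_MAP = 0.368

Prior: Beta(7, 6).
Data: 1 success in 8 trials (from the sequence). The binomial likelihood contributes p(1−p)^7, so the posterior is Beta(7+1, 6+7) = Beta(8, 13).
For Beta(a, b) with a, b > 1 the mode is (a−1)/(a+b−2) = 7/19 ≈ 0.368.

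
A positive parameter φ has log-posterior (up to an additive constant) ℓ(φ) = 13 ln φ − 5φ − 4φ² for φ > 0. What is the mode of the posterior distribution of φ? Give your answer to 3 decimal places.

φ̂_MAP = 1.000

ℓ'(φ) = 13/φ − 5 − 8φ. Setting this to zero and multiplying by φ: 8φ² + 5φ − 13 = 0.
φ = (−5 + √(5² + 4·8·13)) / (2·8) = (−5 + √441) / 16 = (−5 + 21)/16 = 1.
ℓ''(φ) = −13/φ² − 8 < 0, confirming a maximum.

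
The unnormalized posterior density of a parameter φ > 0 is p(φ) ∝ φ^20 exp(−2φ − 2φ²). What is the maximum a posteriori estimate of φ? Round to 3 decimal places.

ℓ'(φ) = 20/φ − 2 − 4φ. Setting this to zero and multiplying by φ: 4φ² + 2φ − 20 = 0.
φ = (−2 + √(2² + 4·4·20)) / (2·4) = (−2 + √324) / 8 = (−2 + 18)/8 = 2.
ℓ''(φ) = −20/φ² − 4 < 0, confirming a maximum.

φ̂_MAP = 2.000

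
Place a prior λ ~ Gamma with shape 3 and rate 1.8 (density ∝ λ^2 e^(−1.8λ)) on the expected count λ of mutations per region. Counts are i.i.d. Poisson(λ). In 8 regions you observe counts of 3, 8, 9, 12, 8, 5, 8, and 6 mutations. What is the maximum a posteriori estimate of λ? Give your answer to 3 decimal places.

Σxᵢ = 3+8+9+12+8+5+8+6 = 59, with n = 8.
Posterior ∝ λ^2e^(−1.8λ) · λ^59e^(−8λ) = λ^61e^(−9.8λ), i.e. Gamma(shape=62, rate=9.8).
The mode of a Gamma(a, b) with a ≥ 1 (shape–rate) is (a−1)/b = 61/9.8 ≈ 6.224.

λ̂_MAP = 6.224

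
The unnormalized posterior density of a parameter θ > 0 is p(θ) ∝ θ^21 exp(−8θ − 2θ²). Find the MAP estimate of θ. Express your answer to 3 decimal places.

ℓ'(θ) = 21/θ − 8 − 4θ. Setting this to zero and multiplying by θ: 4θ² + 8θ − 21 = 0.
θ = (−8 + √(8² + 4·4·21)) / (2·4) = (−8 + √400) / 8 = (−8 + 20)/8 = 3/2.
ℓ''(θ) = −21/θ² − 4 < 0, confirming a maximum.

θ̂_MAP = 1.500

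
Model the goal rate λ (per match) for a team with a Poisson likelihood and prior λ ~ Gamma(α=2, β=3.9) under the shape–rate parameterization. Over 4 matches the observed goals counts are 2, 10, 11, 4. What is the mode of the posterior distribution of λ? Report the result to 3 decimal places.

λ̂_MAP = 3.544

Σxᵢ = 2+10+11+4 = 27, with n = 4.
Posterior ∝ λe^(−3.9λ) · λ^27e^(−4λ) = λ^28e^(−7.9λ), i.e. Gamma(shape=29, rate=7.9).
The mode of a Gamma(a, b) with a ≥ 1 (shape–rate) is (a−1)/b = 28/7.9 ≈ 3.544.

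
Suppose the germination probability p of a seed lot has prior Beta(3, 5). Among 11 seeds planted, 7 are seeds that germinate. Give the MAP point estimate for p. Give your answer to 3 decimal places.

p̂_MAP = 0.529

Prior: Beta(3, 5).
Data: 7 successes in 11 trials. The binomial likelihood contributes p^7(1−p)^4, so the posterior is Beta(3+7, 5+4) = Beta(10, 9).
For Beta(a, b) with a, b > 1 the mode is (a−1)/(a+b−2) = 9/17 ≈ 0.529.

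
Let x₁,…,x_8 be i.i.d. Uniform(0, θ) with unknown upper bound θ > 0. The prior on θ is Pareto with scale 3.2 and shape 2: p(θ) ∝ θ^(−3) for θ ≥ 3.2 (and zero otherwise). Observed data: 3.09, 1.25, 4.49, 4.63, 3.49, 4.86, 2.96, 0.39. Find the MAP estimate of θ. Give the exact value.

The Uniform(0, θ) likelihood is θ^(−n) for θ ≥ max(xᵢ), zero otherwise. Here max(xᵢ) = 4.86.
Posterior ∝ θ^(−3) · θ^(−8) = θ^(−11) on θ ≥ max(3.2, 4.86) = 4.86.
This density is strictly decreasing in θ, so the posterior mode lies at the lower boundary of the support.

θ̂_MAP = 4.86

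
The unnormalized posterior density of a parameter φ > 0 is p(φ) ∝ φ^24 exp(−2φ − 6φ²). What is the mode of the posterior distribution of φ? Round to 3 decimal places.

φ̂_MAP = 1.333

ℓ'(φ) = 24/φ − 2 − 12φ. Setting this to zero and multiplying by φ: 12φ² + 2φ − 24 = 0.
φ = (−2 + √(2² + 4·12·24)) / (2·12) = (−2 + √1156) / 24 = (−2 + 34)/24 = 4/3.
ℓ''(φ) = −24/φ² − 12 < 0, confirming a maximum.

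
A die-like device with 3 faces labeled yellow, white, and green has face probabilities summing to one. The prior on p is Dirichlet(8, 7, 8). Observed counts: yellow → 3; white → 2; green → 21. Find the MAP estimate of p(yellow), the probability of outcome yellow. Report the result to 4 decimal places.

MAP estimate of p(yellow) = 0.2174

The posterior is Dirichlet(αᵢ + nᵢ) = Dirichlet(11, 9, 29).
For a Dirichlet(a₁,…,a_K) with all aᵢ > 1, the mode has j-th component (aⱼ − 1)/(Σaᵢ − K).
Here Σaᵢ = 49 and K = 3, so p(yellow) = (11 − 1)/(49 − 3) = 10/46 ≈ 0.2174.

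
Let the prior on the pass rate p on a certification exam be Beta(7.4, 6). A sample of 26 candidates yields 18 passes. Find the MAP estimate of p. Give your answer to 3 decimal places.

p̂_MAP = 0.652

Prior: Beta(7.4, 6).
Data: 18 successes in 26 trials. The binomial likelihood contributes p^18(1−p)^8, so the posterior is Beta(7.4+18, 6+8) = Beta(25.4, 14).
For Beta(a, b) with a, b > 1 the mode is (a−1)/(a+b−2) = 24.4/37.4 ≈ 0.652.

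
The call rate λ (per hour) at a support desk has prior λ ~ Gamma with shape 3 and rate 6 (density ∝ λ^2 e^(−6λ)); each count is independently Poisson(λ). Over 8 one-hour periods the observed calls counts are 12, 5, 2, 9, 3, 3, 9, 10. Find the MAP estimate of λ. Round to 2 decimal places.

λ̂_MAP = 3.93

Σxᵢ = 12+5+2+9+3+3+9+10 = 53, with n = 8.
Posterior ∝ λ^2e^(−6λ) · λ^53e^(−8λ) = λ^55e^(−14λ), i.e. Gamma(shape=56, rate=14).
The mode of a Gamma(a, b) with a ≥ 1 (shape–rate) is (a−1)/b = 55/14 ≈ 3.93.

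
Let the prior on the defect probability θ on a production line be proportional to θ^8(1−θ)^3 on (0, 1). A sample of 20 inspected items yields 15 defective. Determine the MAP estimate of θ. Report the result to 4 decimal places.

θ̂_MAP = 0.7419

The prior density ∝ θ^8(1−θ)^3 is the kernel of Beta(9, 4).
Data: 15 successes in 20 trials. The binomial likelihood contributes θ^15(1−θ)^5, so the posterior is Beta(9+15, 4+5) = Beta(24, 9).
For Beta(a, b) with a, b > 1 the mode is (a−1)/(a+b−2) = 23/31 ≈ 0.7419.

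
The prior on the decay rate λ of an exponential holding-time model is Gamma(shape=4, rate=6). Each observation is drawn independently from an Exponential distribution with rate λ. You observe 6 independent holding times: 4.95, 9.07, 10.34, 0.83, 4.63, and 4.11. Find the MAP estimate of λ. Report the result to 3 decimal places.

The Exponential(rate=λ) likelihood is ∝ λ^n e^(−λΣtᵢ). Here n = 6 and Σtᵢ = 4.95 + 9.07 + 10.34 + 0.83 + 4.63 + 4.11 = 33.93.
Posterior ∝ λ^3e^(−6λ) · λ^6e^(−33.93λ) = λ^9e^(−39.93λ), i.e. Gamma(10, 39.93).
Mode = (a−1)/b = 9/39.93 ≈ 0.225.

λ̂_MAP = 0.225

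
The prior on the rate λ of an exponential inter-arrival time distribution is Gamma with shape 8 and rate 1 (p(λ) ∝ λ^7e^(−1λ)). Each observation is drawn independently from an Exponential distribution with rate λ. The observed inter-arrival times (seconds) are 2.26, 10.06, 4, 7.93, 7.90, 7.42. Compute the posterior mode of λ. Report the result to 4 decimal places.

The Exponential(rate=λ) likelihood is ∝ λ^n e^(−λΣtᵢ). Here n = 6 and Σtᵢ = 2.26 + 10.06 + 4 + 7.93 + 7.90 + 7.42 = 39.57.
Posterior ∝ λ^7e^(−1λ) · λ^6e^(−39.57λ) = λ^13e^(−40.57λ), i.e. Gamma(14, 40.57).
Mode = (a−1)/b = 13/40.57 ≈ 0.3204.

λ̂_MAP = 0.3204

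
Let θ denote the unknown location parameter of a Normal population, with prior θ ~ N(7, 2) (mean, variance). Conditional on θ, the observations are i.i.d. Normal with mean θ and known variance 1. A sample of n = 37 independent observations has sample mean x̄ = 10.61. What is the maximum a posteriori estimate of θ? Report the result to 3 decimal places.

n = 37, x̄ = 10.61.
For a Normal prior and Normal likelihood with known variance, the posterior is Normal; its mode equals its mean, the precision-weighted average.
Prior precision 1/σ₀² = 1/2 = 0.5; data precision n/σ² = 37/1 = 37.
θ̂ = (0.5·7 + 37·10.61) / (0.5 + 37) = 396.07/37.5 = 39607/3750 ≈ 10.562.

θ̂_MAP = 10.562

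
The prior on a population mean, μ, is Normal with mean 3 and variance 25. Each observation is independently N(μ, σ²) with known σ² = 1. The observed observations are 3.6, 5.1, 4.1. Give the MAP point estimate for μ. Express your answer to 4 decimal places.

n = 3; x̄ = (3.6 + 5.1 + 4.1)/3 = 12.8/3 = 64/15 ≈ 4.2667.
For a Normal prior and Normal likelihood with known variance, the posterior is Normal; its mode equals its mean, the precision-weighted average.
Prior precision 1/σ₀² = 1/25 = 0.04; data precision n/σ² = 3/1 = 3.
μ̂ = (0.04·3 + 3·(64/15)) / (0.04 + 3) = 12.92/3.04 = 4.2500.

μ̂_MAP = 4.2500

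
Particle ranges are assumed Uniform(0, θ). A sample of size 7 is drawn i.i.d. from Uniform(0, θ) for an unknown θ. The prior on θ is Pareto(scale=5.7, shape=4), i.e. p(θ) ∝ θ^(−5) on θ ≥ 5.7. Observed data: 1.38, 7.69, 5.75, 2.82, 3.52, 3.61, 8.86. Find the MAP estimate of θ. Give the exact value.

θ̂_MAP = 8.86

The Uniform(0, θ) likelihood is θ^(−n) for θ ≥ max(xᵢ), zero otherwise. Here max(xᵢ) = 8.86.
Posterior ∝ θ^(−5) · θ^(−7) = θ^(−12) on θ ≥ max(5.7, 8.86) = 8.86.
This density is strictly decreasing in θ, so the posterior mode lies at the lower boundary of the support.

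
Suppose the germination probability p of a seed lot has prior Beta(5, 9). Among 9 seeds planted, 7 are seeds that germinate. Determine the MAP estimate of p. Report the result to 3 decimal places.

Prior: Beta(5, 9).
Data: 7 successes in 9 trials. The binomial likelihood contributes p^7(1−p)^2, so the posterior is Beta(5+7, 9+2) = Beta(12, 11).
For Beta(a, b) with a, b > 1 the mode is (a−1)/(a+b−2) = 11/21 ≈ 0.524.

p̂_MAP = 0.524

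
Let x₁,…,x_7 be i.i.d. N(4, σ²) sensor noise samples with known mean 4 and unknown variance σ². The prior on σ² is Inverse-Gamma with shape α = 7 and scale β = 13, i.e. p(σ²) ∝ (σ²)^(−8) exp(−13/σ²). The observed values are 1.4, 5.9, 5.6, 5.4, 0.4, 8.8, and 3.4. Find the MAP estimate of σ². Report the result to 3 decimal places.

σ̂²_MAP = 3.359

Sum of squared deviations about the known mean: SS = (1.4−4)² + (5.9−4)² + (5.6−4)² + (5.4−4)² + (0.4−4)² + (8.8−4)² + (3.4−4)² = 51.25.
The Normal likelihood contributes (σ²)^(−n/2) exp(−SS/(2σ²)), so the posterior is Inverse-Gamma(α + n/2, β + SS/2) = Inverse-Gamma(10.5, 38.625).
The mode of Inverse-Gamma(a, b) is b/(a+1) = 38.625/11.5 ≈ 3.359.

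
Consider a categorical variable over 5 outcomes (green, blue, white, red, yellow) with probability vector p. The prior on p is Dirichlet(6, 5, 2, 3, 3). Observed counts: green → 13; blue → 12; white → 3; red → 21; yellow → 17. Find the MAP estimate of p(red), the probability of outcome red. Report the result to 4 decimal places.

The posterior is Dirichlet(αᵢ + nᵢ) = Dirichlet(19, 17, 5, 24, 20).
For a Dirichlet(a₁,…,a_K) with all aᵢ > 1, the mode has j-th component (aⱼ − 1)/(Σaᵢ − K).
Here Σaᵢ = 85 and K = 5, so p(red) = (24 − 1)/(85 − 5) = 23/80 ≈ 0.2875.

MAP estimate of p(red) = 0.2875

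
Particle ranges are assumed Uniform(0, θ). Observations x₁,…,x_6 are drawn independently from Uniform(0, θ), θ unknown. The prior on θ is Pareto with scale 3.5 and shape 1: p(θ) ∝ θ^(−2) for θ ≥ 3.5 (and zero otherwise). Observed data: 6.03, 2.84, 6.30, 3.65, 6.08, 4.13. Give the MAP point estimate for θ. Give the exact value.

The Uniform(0, θ) likelihood is θ^(−n) for θ ≥ max(xᵢ), zero otherwise. Here max(xᵢ) = 6.30.
Posterior ∝ θ^(−2) · θ^(−6) = θ^(−8) on θ ≥ max(3.5, 6.30) = 6.30.
This density is strictly decreasing in θ, so the posterior mode lies at the lower boundary of the support.

θ̂_MAP = 6.30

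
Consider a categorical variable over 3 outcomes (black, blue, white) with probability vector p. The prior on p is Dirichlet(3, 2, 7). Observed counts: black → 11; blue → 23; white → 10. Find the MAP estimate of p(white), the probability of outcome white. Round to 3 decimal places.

The posterior is Dirichlet(αᵢ + nᵢ) = Dirichlet(14, 25, 17).
For a Dirichlet(a₁,…,a_K) with all aᵢ > 1, the mode has j-th component (aⱼ − 1)/(Σaᵢ − K).
Here Σaᵢ = 56 and K = 3, so p(white) = (17 − 1)/(56 − 3) = 16/53 ≈ 0.302.

MAP estimate of p(white) = 0.302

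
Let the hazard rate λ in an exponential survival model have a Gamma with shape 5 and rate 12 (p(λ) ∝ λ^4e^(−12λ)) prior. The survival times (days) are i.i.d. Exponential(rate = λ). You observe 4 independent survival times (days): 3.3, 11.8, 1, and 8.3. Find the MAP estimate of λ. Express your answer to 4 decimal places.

The Exponential(rate=λ) likelihood is ∝ λ^n e^(−λΣtᵢ). Here n = 4 and Σtᵢ = 3.3 + 11.8 + 1 + 8.3 = 24.4.
Posterior ∝ λ^4e^(−12λ) · λ^4e^(−24.4λ) = λ^8e^(−36.4λ), i.e. Gamma(9, 36.4).
Mode = (a−1)/b = 8/36.4 ≈ 0.2198.

λ̂_MAP = 0.2198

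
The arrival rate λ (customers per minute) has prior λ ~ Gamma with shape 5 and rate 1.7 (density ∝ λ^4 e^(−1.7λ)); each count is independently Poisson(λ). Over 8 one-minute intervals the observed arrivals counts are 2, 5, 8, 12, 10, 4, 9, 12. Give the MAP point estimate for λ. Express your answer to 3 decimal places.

Σxᵢ = 2+5+8+12+10+4+9+12 = 62, with n = 8.
Posterior ∝ λ^4e^(−1.7λ) · λ^62e^(−8λ) = λ^66e^(−9.7λ), i.e. Gamma(shape=67, rate=9.7).
The mode of a Gamma(a, b) with a ≥ 1 (shape–rate) is (a−1)/b = 66/9.7 ≈ 6.804.

λ̂_MAP = 6.804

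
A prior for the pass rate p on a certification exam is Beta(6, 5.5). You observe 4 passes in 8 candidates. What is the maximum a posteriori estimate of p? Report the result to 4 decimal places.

Prior: Beta(6, 5.5).
Data: 4 successes in 8 trials. The binomial likelihood contributes p^4(1−p)^4, so the posterior is Beta(6+4, 5.5+4) = Beta(10, 9.5).
For Beta(a, b) with a, b > 1 the mode is (a−1)/(a+b−2) = 9/17.5 ≈ 0.5143.

p̂_MAP = 0.5143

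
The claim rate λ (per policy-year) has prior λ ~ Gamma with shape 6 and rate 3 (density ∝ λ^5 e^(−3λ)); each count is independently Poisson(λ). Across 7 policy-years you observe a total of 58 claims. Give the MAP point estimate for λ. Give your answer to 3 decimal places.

λ̂_MAP = 6.300

Σxᵢ = 58, n = 7.
Posterior ∝ λ^5e^(−3λ) · λ^58e^(−7λ) = λ^63e^(−10λ), i.e. Gamma(shape=64, rate=10).
The mode of a Gamma(a, b) with a ≥ 1 (shape–rate) is (a−1)/b = 63/10 ≈ 6.300.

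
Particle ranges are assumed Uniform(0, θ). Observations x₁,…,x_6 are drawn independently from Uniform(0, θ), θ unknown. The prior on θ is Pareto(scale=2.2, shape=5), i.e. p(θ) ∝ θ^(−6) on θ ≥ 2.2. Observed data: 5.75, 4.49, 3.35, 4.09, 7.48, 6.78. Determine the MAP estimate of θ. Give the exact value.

The Uniform(0, θ) likelihood is θ^(−n) for θ ≥ max(xᵢ), zero otherwise. Here max(xᵢ) = 7.48.
Posterior ∝ θ^(−6) · θ^(−6) = θ^(−12) on θ ≥ max(2.2, 7.48) = 7.48.
This density is strictly decreasing in θ, so the posterior mode lies at the lower boundary of the support.

θ̂_MAP = 7.48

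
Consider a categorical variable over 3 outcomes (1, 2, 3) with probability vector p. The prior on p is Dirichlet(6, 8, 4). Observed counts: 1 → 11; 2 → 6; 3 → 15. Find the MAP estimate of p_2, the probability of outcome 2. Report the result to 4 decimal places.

The posterior is Dirichlet(αᵢ + nᵢ) = Dirichlet(17, 14, 19).
For a Dirichlet(a₁,…,a_K) with all aᵢ > 1, the mode has j-th component (aⱼ − 1)/(Σaᵢ − K).
Here Σaᵢ = 50 and K = 3, so p_2 = (14 − 1)/(50 − 3) = 13/47 ≈ 0.2766.

MAP estimate: 0.2766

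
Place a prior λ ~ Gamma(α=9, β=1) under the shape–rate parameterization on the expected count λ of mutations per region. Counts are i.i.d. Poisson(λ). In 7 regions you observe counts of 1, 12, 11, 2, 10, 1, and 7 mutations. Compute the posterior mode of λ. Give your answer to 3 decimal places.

Σxᵢ = 1+12+11+2+10+1+7 = 44, with n = 7.
Posterior ∝ λ^8e^(−1λ) · λ^44e^(−7λ) = λ^52e^(−8λ), i.e. Gamma(shape=53, rate=8).
The mode of a Gamma(a, b) with a ≥ 1 (shape–rate) is (a−1)/b = 52/8 ≈ 6.500.

λ̂_MAP = 6.500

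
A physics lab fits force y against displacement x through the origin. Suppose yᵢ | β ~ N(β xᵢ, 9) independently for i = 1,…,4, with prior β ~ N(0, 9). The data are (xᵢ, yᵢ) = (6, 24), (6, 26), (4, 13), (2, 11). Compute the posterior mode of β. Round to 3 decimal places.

β̂_MAP = 4.022

log p(β | y) = −Σ(yᵢ − βxᵢ)²/(2·9) − β²/(2·9) + const.
Setting the derivative to zero: Σxᵢ(yᵢ − βxᵢ)/9 − β/9 = 0, so β = Σxᵢyᵢ / (Σxᵢ² + σ²/τ²).
Σxᵢyᵢ = 6·24 + 6·26 + 4·13 + 2·11 = 374; Σxᵢ² = 92; σ²/τ² = 1.
β̂_MAP = 374 / (92 + 1) = 374/93 ≈ 4.022.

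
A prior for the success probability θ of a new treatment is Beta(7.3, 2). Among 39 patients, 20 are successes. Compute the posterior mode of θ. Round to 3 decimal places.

Prior: Beta(7.3, 2).
Data: 20 successes in 39 trials. The binomial likelihood contributes θ^20(1−θ)^19, so the posterior is Beta(7.3+20, 2+19) = Beta(27.3, 21).
For Beta(a, b) with a, b > 1 the mode is (a−1)/(a+b−2) = 26.3/46.3 ≈ 0.568.

θ̂_MAP = 0.568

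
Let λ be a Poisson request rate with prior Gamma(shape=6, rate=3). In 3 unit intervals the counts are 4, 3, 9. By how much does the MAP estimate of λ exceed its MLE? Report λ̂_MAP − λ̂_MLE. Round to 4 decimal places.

Σxᵢ = 16. Posterior is Gamma(22, 6); MAP = (22−1)/6 = 21/6 ≈ 3.50000.
MLE = x̄ = 16/3 ≈ 5.33333.
Difference = 21/6 − 16/3 = -11/6 ≈ -1.8333.

MAP − MLE = -1.8333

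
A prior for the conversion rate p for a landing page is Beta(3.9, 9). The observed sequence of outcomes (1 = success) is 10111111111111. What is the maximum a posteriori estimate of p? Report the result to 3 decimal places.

Prior: Beta(3.9, 9).
Data: 13 successes in 14 trials (from the sequence). The binomial likelihood contributes p^13(1−p)^1, so the posterior is Beta(3.9+13, 9+1) = Beta(16.9, 10).
For Beta(a, b) with a, b > 1 the mode is (a−1)/(a+b−2) = 15.9/24.9 ≈ 0.639.

p̂_MAP = 0.639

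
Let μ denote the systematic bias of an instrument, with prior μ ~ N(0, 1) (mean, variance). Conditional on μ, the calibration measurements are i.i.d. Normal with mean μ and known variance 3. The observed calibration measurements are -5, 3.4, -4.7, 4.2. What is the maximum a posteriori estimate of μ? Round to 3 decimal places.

n = 4; x̄ = ((-5) + 3.4 + (-4.7) + 4.2)/4 = -2.1/4 = -0.525.
For a Normal prior and Normal likelihood with known variance, the posterior is Normal; its mode equals its mean, the precision-weighted average.
Prior precision 1/σ₀² = 1/1 = 1; data precision n/σ² = 4/3.
μ̂ = (1·0 + (4/3)·(-0.525)) / (1 + 4/3) = (-0.7)/(7/3) = -0.300.

μ̂_MAP = -0.300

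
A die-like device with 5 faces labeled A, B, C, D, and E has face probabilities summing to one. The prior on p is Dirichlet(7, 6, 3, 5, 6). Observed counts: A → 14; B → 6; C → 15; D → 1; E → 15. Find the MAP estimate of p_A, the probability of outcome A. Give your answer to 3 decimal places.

MAP estimate of p_A = 0.274

The posterior is Dirichlet(αᵢ + nᵢ) = Dirichlet(21, 12, 18, 6, 21).
For a Dirichlet(a₁,…,a_K) with all aᵢ > 1, the mode has j-th component (aⱼ − 1)/(Σaᵢ − K).
Here Σaᵢ = 78 and K = 5, so p_A = (21 − 1)/(78 − 5) = 20/73 ≈ 0.274.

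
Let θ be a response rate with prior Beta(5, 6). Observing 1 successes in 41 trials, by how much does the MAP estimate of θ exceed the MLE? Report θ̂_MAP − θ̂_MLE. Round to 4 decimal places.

MAP − MLE = 0.0756

Posterior is Beta(6, 46); MAP = (6−1)/(52−2) = 5/50 ≈ 0.10000.
MLE ignores the prior: θ̂_MLE = k/n = 1/41 ≈ 0.02439.
Difference = 5/50 − 1/41 = 31/410 ≈ 0.0756.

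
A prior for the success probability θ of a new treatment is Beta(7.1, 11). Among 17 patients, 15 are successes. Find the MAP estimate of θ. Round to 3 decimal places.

θ̂_MAP = 0.637

Prior: Beta(7.1, 11).
Data: 15 successes in 17 trials. The binomial likelihood contributes θ^15(1−θ)^2, so the posterior is Beta(7.1+15, 11+2) = Beta(22.1, 13).
For Beta(a, b) with a, b > 1 the mode is (a−1)/(a+b−2) = 21.1/33.1 ≈ 0.637.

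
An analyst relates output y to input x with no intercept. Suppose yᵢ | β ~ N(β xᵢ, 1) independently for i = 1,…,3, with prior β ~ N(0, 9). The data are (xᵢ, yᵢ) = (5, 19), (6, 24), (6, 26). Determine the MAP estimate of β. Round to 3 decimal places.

log p(β | y) = −Σ(yᵢ − βxᵢ)²/(2·1) − β²/(2·9) + const.
Setting the derivative to zero: Σxᵢ(yᵢ − βxᵢ)/1 − β/9 = 0, so β = Σxᵢyᵢ / (Σxᵢ² + σ²/τ²).
Σxᵢyᵢ = 5·19 + 6·24 + 6·26 = 395; Σxᵢ² = 97; σ²/τ² = 1/9.
β̂_MAP = 395 / (97 + 1/9) = 395/(874/9) = 3555/874 ≈ 4.068.

β̂_MAP = 4.068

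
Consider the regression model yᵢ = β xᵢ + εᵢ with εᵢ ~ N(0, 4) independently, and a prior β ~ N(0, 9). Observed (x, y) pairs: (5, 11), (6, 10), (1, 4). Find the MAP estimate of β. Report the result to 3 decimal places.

log p(β | y) = −Σ(yᵢ − βxᵢ)²/(2·4) − β²/(2·9) + const.
Setting the derivative to zero: Σxᵢ(yᵢ − βxᵢ)/4 − β/9 = 0, so β = Σxᵢyᵢ / (Σxᵢ² + σ²/τ²).
Σxᵢyᵢ = 5·11 + 6·10 + 1·4 = 119; Σxᵢ² = 62; σ²/τ² = 4/9.
β̂_MAP = 119 / (62 + 4/9) = 119/(562/9) = 1071/562 ≈ 1.906.

β̂_MAP = 1.906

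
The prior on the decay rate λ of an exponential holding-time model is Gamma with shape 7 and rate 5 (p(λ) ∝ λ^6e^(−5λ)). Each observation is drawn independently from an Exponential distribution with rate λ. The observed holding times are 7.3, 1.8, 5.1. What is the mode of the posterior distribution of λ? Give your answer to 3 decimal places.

λ̂_MAP = 0.469

The Exponential(rate=λ) likelihood is ∝ λ^n e^(−λΣtᵢ). Here n = 3 and Σtᵢ = 7.3 + 1.8 + 5.1 = 14.2.
Posterior ∝ λ^6e^(−5λ) · λ^3e^(−14.2λ) = λ^9e^(−19.2λ), i.e. Gamma(10, 19.2).
Mode = (a−1)/b = 9/19.2 ≈ 0.469.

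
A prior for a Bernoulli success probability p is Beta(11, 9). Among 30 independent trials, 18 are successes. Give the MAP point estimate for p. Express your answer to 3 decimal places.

Prior: Beta(11, 9).
Data: 18 successes in 30 trials. The binomial likelihood contributes p^18(1−p)^12, so the posterior is Beta(11+18, 9+12) = Beta(29, 21).
For Beta(a, b) with a, b > 1 the mode is (a−1)/(a+b−2) = 28/48 ≈ 0.583.

p̂_MAP = 0.583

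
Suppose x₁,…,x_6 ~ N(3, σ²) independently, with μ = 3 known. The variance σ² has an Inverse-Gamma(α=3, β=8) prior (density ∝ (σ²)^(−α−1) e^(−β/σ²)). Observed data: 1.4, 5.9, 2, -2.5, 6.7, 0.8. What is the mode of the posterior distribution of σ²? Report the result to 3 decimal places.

σ̂²_MAP = 5.482

Sum of squared deviations about the known mean: SS = (1.4−3)² + (5.9−3)² + (2−3)² + (-2.5−3)² + (6.7−3)² + (0.8−3)² = 60.75.
The Normal likelihood contributes (σ²)^(−n/2) exp(−SS/(2σ²)), so the posterior is Inverse-Gamma(α + n/2, β + SS/2) = Inverse-Gamma(6, 38.375).
The mode of Inverse-Gamma(a, b) is b/(a+1) = 38.375/7 ≈ 5.482.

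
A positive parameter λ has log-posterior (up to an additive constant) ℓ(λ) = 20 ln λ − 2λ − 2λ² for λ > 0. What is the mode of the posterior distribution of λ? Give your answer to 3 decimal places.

ℓ'(λ) = 20/λ − 2 − 4λ. Setting this to zero and multiplying by λ: 4λ² + 2λ − 20 = 0.
λ = (−2 + √(2² + 4·4·20)) / (2·4) = (−2 + √324) / 8 = (−2 + 18)/8 = 2.
ℓ''(λ) = −20/λ² − 4 < 0, confirming a maximum.

λ̂_MAP = 2.000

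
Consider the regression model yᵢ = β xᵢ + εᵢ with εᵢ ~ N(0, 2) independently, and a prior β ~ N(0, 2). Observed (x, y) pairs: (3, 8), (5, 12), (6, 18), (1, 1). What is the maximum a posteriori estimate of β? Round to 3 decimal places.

β̂_MAP = 2.681

log p(β | y) = −Σ(yᵢ − βxᵢ)²/(2·2) − β²/(2·2) + const.
Setting the derivative to zero: Σxᵢ(yᵢ − βxᵢ)/2 − β/2 = 0, so β = Σxᵢyᵢ / (Σxᵢ² + σ²/τ²).
Σxᵢyᵢ = 3·8 + 5·12 + 6·18 + 1·1 = 193; Σxᵢ² = 71; σ²/τ² = 1.
β̂_MAP = 193 / (71 + 1) = 193/72 ≈ 2.681.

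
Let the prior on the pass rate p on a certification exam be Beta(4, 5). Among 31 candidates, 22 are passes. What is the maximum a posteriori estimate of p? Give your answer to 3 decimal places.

Prior: Beta(4, 5).
Data: 22 successes in 31 trials. The binomial likelihood contributes p^22(1−p)^9, so the posterior is Beta(4+22, 5+9) = Beta(26, 14).
For Beta(a, b) with a, b > 1 the mode is (a−1)/(a+b−2) = 25/38 ≈ 0.658.

p̂_MAP = 0.658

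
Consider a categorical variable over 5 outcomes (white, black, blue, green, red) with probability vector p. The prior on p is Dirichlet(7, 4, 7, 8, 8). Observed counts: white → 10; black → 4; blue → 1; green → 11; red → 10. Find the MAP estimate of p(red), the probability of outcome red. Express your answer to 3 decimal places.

The posterior is Dirichlet(αᵢ + nᵢ) = Dirichlet(17, 8, 8, 19, 18).
For a Dirichlet(a₁,…,a_K) with all aᵢ > 1, the mode has j-th component (aⱼ − 1)/(Σaᵢ − K).
Here Σaᵢ = 70 and K = 5, so p(red) = (18 − 1)/(70 − 5) = 17/65 ≈ 0.262.

MAP estimate of p(red) = 0.262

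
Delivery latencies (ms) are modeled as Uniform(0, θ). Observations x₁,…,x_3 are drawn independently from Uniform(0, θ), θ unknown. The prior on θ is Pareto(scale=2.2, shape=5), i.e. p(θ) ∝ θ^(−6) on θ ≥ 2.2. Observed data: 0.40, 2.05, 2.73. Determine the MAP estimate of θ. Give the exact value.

The Uniform(0, θ) likelihood is θ^(−n) for θ ≥ max(xᵢ), zero otherwise. Here max(xᵢ) = 2.73.
Posterior ∝ θ^(−6) · θ^(−3) = θ^(−9) on θ ≥ max(2.2, 2.73) = 2.73.
This density is strictly decreasing in θ, so the posterior mode lies at the lower boundary of the support.

θ̂_MAP = 2.73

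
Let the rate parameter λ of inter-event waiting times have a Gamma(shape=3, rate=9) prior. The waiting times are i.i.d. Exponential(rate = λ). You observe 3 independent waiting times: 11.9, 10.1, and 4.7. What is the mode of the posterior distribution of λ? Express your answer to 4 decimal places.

The Exponential(rate=λ) likelihood is ∝ λ^n e^(−λΣtᵢ). Here n = 3 and Σtᵢ = 11.9 + 10.1 + 4.7 = 26.7.
Posterior ∝ λ^2e^(−9λ) · λ^3e^(−26.7λ) = λ^5e^(−35.7λ), i.e. Gamma(6, 35.7).
Mode = (a−1)/b = 5/35.7 ≈ 0.1401.

λ̂_MAP = 0.1401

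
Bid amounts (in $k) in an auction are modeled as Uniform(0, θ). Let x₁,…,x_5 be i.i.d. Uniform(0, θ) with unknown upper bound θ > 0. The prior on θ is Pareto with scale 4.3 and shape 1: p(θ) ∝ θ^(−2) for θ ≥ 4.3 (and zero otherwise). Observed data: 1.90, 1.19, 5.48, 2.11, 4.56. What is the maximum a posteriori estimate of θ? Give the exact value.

θ̂_MAP = 5.48

The Uniform(0, θ) likelihood is θ^(−n) for θ ≥ max(xᵢ), zero otherwise. Here max(xᵢ) = 5.48.
Posterior ∝ θ^(−2) · θ^(−5) = θ^(−7) on θ ≥ max(4.3, 5.48) = 5.48.
This density is strictly decreasing in θ, so the posterior mode lies at the lower boundary of the support.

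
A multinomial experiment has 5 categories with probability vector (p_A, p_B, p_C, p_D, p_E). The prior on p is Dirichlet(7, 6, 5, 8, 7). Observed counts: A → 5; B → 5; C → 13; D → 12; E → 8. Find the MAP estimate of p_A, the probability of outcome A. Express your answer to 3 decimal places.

The posterior is Dirichlet(αᵢ + nᵢ) = Dirichlet(12, 11, 18, 20, 15).
For a Dirichlet(a₁,…,a_K) with all aᵢ > 1, the mode has j-th component (aⱼ − 1)/(Σaᵢ − K).
Here Σaᵢ = 76 and K = 5, so p_A = (12 − 1)/(76 − 5) = 11/71 ≈ 0.155.

MAP estimate of p_A = 0.155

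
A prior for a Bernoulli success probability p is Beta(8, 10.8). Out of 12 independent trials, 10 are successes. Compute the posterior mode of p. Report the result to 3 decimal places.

Prior: Beta(8, 10.8).
Data: 10 successes in 12 trials. The binomial likelihood contributes p^10(1−p)^2, so the posterior is Beta(8+10, 10.8+2) = Beta(18, 12.8).
For Beta(a, b) with a, b > 1 the mode is (a−1)/(a+b−2) = 17/28.8 ≈ 0.590.

p̂_MAP = 0.590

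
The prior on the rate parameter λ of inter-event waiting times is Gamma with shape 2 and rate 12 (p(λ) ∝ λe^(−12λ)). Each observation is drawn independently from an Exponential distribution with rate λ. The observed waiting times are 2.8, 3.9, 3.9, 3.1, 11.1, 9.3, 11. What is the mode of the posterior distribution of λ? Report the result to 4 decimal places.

λ̂_MAP = 0.1401

The Exponential(rate=λ) likelihood is ∝ λ^n e^(−λΣtᵢ). Here n = 7 and Σtᵢ = 2.8 + 3.9 + 3.9 + 3.1 + 11.1 + 9.3 + 11 = 45.1.
Posterior ∝ λe^(−12λ) · λ^7e^(−45.1λ) = λ^8e^(−57.1λ), i.e. Gamma(9, 57.1).
Mode = (a−1)/b = 8/57.1 ≈ 0.1401.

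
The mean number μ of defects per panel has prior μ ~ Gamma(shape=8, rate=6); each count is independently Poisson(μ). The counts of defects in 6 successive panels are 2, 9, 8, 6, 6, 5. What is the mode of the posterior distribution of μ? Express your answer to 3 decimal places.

μ̂_MAP = 3.583

Σxᵢ = 2+9+8+6+6+5 = 36, with n = 6.
Posterior ∝ μ^7e^(−6μ) · μ^36e^(−6μ) = μ^43e^(−12μ), i.e. Gamma(shape=44, rate=12).
The mode of a Gamma(a, b) with a ≥ 1 (shape–rate) is (a−1)/b = 43/12 ≈ 3.583.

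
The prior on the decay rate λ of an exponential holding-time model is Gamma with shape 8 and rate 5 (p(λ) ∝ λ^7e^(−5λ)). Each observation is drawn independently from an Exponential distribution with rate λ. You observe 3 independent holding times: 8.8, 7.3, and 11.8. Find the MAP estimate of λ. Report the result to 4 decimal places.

λ̂_MAP = 0.3040

The Exponential(rate=λ) likelihood is ∝ λ^n e^(−λΣtᵢ). Here n = 3 and Σtᵢ = 8.8 + 7.3 + 11.8 = 27.9.
Posterior ∝ λ^7e^(−5λ) · λ^3e^(−27.9λ) = λ^10e^(−32.9λ), i.e. Gamma(11, 32.9).
Mode = (a−1)/b = 10/32.9 ≈ 0.3040.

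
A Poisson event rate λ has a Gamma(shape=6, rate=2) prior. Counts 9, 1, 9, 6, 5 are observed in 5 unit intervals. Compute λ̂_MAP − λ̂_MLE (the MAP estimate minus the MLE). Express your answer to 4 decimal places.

MAP − MLE = -1.0000

Σxᵢ = 30. Posterior is Gamma(36, 7); MAP = (36−1)/7 = 35/7 ≈ 5.00000.
MLE = x̄ = 30/5 ≈ 6.00000.
Difference = 35/7 − 30/5 = -1 ≈ -1.0000.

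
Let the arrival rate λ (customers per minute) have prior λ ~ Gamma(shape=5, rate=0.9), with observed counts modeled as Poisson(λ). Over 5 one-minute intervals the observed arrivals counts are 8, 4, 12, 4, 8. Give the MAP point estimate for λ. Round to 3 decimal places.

Σxᵢ = 8+4+12+4+8 = 36, with n = 5.
Posterior ∝ λ^4e^(−0.9λ) · λ^36e^(−5λ) = λ^40e^(−5.9λ), i.e. Gamma(shape=41, rate=5.9).
The mode of a Gamma(a, b) with a ≥ 1 (shape–rate) is (a−1)/b = 40/5.9 ≈ 6.780.

λ̂_MAP = 6.780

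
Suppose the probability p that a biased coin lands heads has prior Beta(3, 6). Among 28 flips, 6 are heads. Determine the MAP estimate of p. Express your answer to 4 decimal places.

p̂_MAP = 0.2286

Prior: Beta(3, 6).
Data: 6 successes in 28 trials. The binomial likelihood contributes p^6(1−p)^22, so the posterior is Beta(3+6, 6+22) = Beta(9, 28).
For Beta(a, b) with a, b > 1 the mode is (a−1)/(a+b−2) = 8/35 ≈ 0.2286.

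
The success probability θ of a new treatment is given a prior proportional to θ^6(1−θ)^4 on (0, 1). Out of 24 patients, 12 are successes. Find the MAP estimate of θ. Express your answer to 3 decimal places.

θ̂_MAP = 0.529

The prior density ∝ θ^6(1−θ)^4 is the kernel of Beta(7, 5).
Data: 12 successes in 24 trials. The binomial likelihood contributes θ^12(1−θ)^12, so the posterior is Beta(7+12, 5+12) = Beta(19, 17).
For Beta(a, b) with a, b > 1 the mode is (a−1)/(a+b−2) = 18/34 ≈ 0.529.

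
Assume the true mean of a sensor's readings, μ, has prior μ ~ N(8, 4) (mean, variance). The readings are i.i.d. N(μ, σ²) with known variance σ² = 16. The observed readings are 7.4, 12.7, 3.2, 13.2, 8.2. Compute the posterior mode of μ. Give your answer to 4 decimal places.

n = 5; x̄ = (7.4 + 12.7 + 3.2 + 13.2 + 8.2)/5 = 44.7/5 = 8.94.
For a Normal prior and Normal likelihood with known variance, the posterior is Normal; its mode equals its mean, the precision-weighted average.
Prior precision 1/σ₀² = 1/4 = 0.25; data precision n/σ² = 5/16 = 0.3125.
μ̂ = (0.25·8 + 0.3125·8.94) / (0.25 + 0.3125) = 4.79375/0.5625 = 767/90 ≈ 8.5222.

μ̂_MAP = 8.5222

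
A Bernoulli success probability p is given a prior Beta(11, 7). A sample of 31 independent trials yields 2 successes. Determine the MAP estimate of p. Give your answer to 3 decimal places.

p̂_MAP = 0.255

Prior: Beta(11, 7).
Data: 2 successes in 31 trials. The binomial likelihood contributes p^2(1−p)^29, so the posterior is Beta(11+2, 7+29) = Beta(13, 36).
For Beta(a, b) with a, b > 1 the mode is (a−1)/(a+b−2) = 12/47 ≈ 0.255.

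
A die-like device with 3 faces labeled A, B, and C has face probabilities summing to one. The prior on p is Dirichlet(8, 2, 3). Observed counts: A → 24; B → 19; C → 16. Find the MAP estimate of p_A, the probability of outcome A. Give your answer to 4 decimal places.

MAP estimate of p_A = 0.4493

The posterior is Dirichlet(αᵢ + nᵢ) = Dirichlet(32, 21, 19).
For a Dirichlet(a₁,…,a_K) with all aᵢ > 1, the mode has j-th component (aⱼ − 1)/(Σaᵢ − K).
Here Σaᵢ = 72 and K = 3, so p_A = (32 − 1)/(72 − 3) = 31/69 ≈ 0.4493.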